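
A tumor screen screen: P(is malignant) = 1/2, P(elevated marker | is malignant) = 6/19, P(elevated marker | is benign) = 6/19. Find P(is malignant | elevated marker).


P(A) = P(A|B)P(B) + P(A|B')P(B') = 6/19*1/2 + 6/19*1/2 = 6/19
P(B|A) = P(A|B)P(B)/P(A) = (3/19)/(6/19) = 1/2

1/2


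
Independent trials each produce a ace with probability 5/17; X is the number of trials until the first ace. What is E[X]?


For geometric (trials until first success), E[X] = 1/p = 1/(5/17) = 17/5

17/5


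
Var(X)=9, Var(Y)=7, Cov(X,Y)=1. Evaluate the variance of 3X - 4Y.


Var(3X - 4Y) = 3^2*Var(X) + (-4)^2*Var(Y) + 2*3*(-4)*Cov(X,Y)
= 9*9 + 16*7 - 24*1
= 81 + 112 - 24 = 169

169


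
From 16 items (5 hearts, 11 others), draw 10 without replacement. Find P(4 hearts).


P(X=4) = C(5,4)*C(11,6) / C(16,10)
= 5*462 / 8008
= 2310/8008 = 15/52

15/52


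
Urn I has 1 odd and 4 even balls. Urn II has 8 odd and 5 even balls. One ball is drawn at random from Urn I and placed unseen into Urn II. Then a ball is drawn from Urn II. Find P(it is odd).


P(transfer odd) = 1/5; P(transfer even) = 4/5
If odd transferred: Urn II has 9 odd of 14, so P(odd|odd moved) = 9/14
If even transferred: Urn II has 8 odd of 14, so P(odd|even moved) = 4/7
By total probability: P(odd) = 1/5*9/14 + 4/5*4/7 = 41/70

41/70


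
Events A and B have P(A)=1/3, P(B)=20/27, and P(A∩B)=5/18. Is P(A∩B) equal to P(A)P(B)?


P(A)*P(B) = 1/3*20/27 = 20/81
P(A∩B) = 5/18 != 20/81, so not independent

No, A and B are not independent


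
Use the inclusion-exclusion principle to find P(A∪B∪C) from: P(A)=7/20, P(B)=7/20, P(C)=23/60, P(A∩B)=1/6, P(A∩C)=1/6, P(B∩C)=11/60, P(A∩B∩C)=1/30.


P(A∪B∪C) = P(A)+P(B)+P(C) - P(AB)-P(AC)-P(BC) + P(ABC)
= 7/20+7/20+23/60 - 1/6-1/6-11/60 + 1/30
= 3/5

3/5


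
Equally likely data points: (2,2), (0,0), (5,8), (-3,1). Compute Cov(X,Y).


E[X]=1, E[Y]=11/4, E[XY]=41/4
Cov(X,Y) = E[XY] - E[X]E[Y] = 41/4 - 1*11/4 = 15/2

15/2


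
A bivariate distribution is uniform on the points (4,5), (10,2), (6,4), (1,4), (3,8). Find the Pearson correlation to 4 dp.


Cov(X,Y) = -3.6800, Var(X) = 9.3600, Var(Y) = 3.8400
rho = Cov/(sqrt(VarX)*sqrt(VarY)) = -0.6138

-0.6138


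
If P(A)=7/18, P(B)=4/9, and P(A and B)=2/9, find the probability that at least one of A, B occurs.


P(A∪B) = P(A) + P(B) - P(A∩B)
= 7/18 + 4/9 - 2/9 = 11/18

11/18


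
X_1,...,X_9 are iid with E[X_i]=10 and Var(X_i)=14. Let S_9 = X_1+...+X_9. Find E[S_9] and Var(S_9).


E[S_n] = n*mu = 9*10 = 90
Var(S_n) = n*sigma^2 = 9*14 = 126

E[S_9]=90, Var(S_9)=126


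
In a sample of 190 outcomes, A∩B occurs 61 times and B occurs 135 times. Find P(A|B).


P(A|B) = P(A∩B)/P(B) = (61/190)/(135/190) = 61/135

61/135


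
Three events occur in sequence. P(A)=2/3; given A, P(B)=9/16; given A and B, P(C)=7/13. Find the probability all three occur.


P(A∩B∩C) = P(A) * P(B|A) * P(C|A∩B)
= 2/3 * 9/16 * 7/13
= 3/8 * 7/13 = 21/104

21/104


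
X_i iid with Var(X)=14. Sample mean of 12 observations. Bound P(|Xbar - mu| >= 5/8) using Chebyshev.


Var(Xbar) = Var(X)/n = 14/12
Chebyshev: P(|Xbar-mu| >= 5/8) <= Var(Xbar)/(5/8)^2 = (7/6)/(25/64) = 224/75
Bound exceeds 1, so trivial bound: 1

1


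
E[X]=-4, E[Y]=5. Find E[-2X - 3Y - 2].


E[-2X - 3Y - 2] = -2*E[X] - 3*E[Y] - 2
= (-2)*(-4) + (-3)*(5) + (-2)
= 8 - 15 - 2 = -9

-9


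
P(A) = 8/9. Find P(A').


P(A') = 1 - P(A) = 1 - 8/9 = 1/9

1/9


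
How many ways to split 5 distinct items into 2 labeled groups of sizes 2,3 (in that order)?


5! = 120
Denominator: 2!=2 * 3!=6
Coefficient = 120 / 12 = 10

10


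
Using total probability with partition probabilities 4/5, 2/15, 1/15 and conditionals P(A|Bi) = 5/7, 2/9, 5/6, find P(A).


P(A) = P(A|B1)P(B1) + P(A|B2)P(B2) + P(A|B3)P(B3)
= 5/7*4/5 + 2/9*2/15 + 5/6*1/15
= 4/7 + 4/135 + 1/18 = 1241/1890

1241/1890


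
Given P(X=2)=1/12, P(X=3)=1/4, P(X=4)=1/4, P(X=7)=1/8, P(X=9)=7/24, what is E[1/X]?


E[1/X] = sum(g(x)*P(x))
= 1/2*1/12 + 1/3*1/4 + 1/4*1/4 + 1/7*1/8 + 1/9*7/24
= 719/3024

719/3024


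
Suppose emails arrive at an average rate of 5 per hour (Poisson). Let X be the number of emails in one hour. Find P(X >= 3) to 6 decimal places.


P(X>=3) = 1 - P(X<=2) = 1 - (e^(-5)*5^0/0! + e^(-5)*5^1/1! + e^(-5)*5^2/2!)
≈ 1 - (0.0067379470 + 0.0336897350 + 0.0842243375)
= 1 - 0.1246520195 = 0.8753479805
≈ 0.875348

0.875348


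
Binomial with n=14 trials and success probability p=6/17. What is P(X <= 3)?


P(X<=3) = P(X=0) + P(X=1) + P(X=2) + P(X=3)
= 379749833583241/168377826559400929 + 2899907820090204/168377826559400929 + 10281491362137996/168377826559400929 + 22432344790119264/168377826559400929
= 35993493805930705/168377826559400929

35993493805930705/168377826559400929


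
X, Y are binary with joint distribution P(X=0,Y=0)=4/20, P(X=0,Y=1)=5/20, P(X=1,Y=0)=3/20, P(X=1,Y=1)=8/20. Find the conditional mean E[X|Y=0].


P(Y=0) = 7/20
E[X|Y=0] = (0*4 + 1*3)/7 = 3/7

3/7


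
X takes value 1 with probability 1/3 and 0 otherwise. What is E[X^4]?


For Bernoulli: X in {0,1}
E[X^4] = 0^4*(1-1/3) + 1^4*1/3 = 1/3

1/3


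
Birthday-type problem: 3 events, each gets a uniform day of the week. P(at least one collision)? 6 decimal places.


P(all different) = prod((7-i)/7 for i=0..2) = 0.612245
P(at least one match) = 1 - 0.612245 = 0.387755

0.387755


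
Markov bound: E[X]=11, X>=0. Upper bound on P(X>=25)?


Markov: P(X >= a) <= E[X]/a
P(X >= 25) <= 11/25

11/25


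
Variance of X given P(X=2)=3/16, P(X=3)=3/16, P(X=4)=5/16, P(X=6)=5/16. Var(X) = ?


E[X] = 65/16, E[X^2] = 299/16
Var(X) = E[X^2] - (E[X])^2 = 299/16 - (65/16)^2 = 559/256

559/256


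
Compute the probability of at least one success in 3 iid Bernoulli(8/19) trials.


P(at least one) = 1 - P(none)
P(none) = (1 - 8/19)^3 = (11/19)^3 = 1331/6859
P(at least one) = 1 - 1331/6859 = 5528/6859

5528/6859


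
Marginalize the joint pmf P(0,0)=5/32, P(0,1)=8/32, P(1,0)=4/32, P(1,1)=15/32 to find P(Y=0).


P(Y=0) = P(0,0)+P(1,0) = 5/32 + 4/32 = 9/32

9/32


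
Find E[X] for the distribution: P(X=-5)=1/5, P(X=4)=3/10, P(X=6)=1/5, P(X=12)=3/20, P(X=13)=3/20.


E[X] = sum(x * P(x))
= -5*1/5 + 4*3/10 + 6*1/5 + 12*3/20 + 13*3/20
= 103/20

103/20


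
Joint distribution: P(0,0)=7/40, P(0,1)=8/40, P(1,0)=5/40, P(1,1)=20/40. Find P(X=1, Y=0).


Read from table: P(X=1, Y=0) = 5/40 = 1/8

1/8


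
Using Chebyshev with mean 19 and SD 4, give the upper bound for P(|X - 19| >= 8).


k = 8/4 = 2
Chebyshev: P(|X-mu| >= k*sigma) <= 1/k^2 = 1/2^2 = 1/4

1/4


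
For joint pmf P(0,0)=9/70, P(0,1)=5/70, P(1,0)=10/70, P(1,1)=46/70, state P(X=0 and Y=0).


Read from table: P(X=0, Y=0) = 9/70

9/70


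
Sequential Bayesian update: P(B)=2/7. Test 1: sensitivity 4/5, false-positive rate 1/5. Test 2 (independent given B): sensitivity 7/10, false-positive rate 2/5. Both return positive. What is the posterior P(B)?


After test 1: P(+) = 4/5*2/7 + 1/5*5/7 = 13/35
P(B|+) = (8/35)/(13/35) = 8/13
After test 2 (use post1 as new prior): P(+) = 7/10*8/13 + 2/5*5/13 = 38/65
P(B|+,+) = (28/65)/(38/65) = 14/19

14/19


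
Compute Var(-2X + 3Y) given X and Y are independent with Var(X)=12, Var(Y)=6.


Independence => Cov(X,Y)=0
Var(-2X + 3Y) = (-2)^2*Var(X) + 3^2*Var(Y)
= 4*12 + 9*6 = 102

102


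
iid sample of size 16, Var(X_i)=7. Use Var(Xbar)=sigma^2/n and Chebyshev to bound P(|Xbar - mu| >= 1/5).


Var(Xbar) = Var(X)/n = 7/16
Chebyshev: P(|Xbar-mu| >= 1/5) <= Var(Xbar)/(1/5)^2 = (7/16)/(1/25) = 175/16
Bound exceeds 1, so trivial bound: 1

1


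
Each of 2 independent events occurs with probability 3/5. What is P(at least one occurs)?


P(at least one) = 1 - P(none)
P(none) = (1 - 3/5)^2 = (2/5)^2 = 4/25
P(at least one) = 1 - 4/25 = 21/25

21/25


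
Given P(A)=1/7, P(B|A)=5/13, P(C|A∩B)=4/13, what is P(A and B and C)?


P(A∩B∩C) = P(A) * P(B|A) * P(C|A∩B)
= 1/7 * 5/13 * 4/13
= 5/91 * 4/13 = 20/1183

20/1183


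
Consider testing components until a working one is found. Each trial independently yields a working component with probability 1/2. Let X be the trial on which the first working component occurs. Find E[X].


For geometric (trials until first success), E[X] = 1/p = 1/(1/2) = 2

2


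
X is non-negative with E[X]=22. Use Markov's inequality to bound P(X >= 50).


Markov: P(X >= a) <= E[X]/a
P(X >= 50) <= 22/50 = 11/25

11/25


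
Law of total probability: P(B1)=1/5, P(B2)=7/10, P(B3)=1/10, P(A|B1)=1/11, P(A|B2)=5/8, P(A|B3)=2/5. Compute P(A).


P(A) = P(A|B1)P(B1) + P(A|B2)P(B2) + P(A|B3)P(B3)
= 1/11*1/5 + 5/8*7/10 + 2/5*1/10
= 1/55 + 7/16 + 1/25 = 2181/4400

2181/4400


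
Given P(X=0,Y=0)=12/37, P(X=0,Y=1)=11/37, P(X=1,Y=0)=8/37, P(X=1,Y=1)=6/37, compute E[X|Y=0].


P(Y=0) = 20/37
E[X|Y=0] = (0*12 + 1*8)/20 = 8/20 = 2/5

2/5


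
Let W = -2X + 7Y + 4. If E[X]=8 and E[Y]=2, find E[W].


E[-2X + 7Y + 4] = -2*E[X] + 7*E[Y] + 4
= (-2)*(8) + (7)*(2) + (4)
= -16 + 14 + 4 = 2

2


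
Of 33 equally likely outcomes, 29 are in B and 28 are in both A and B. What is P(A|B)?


P(A|B) = P(A∩B)/P(B) = (28/33)/(29/33) = 28/29

28/29


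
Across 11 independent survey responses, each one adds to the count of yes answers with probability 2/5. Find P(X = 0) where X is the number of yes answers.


P(X=0) = C(11,0) * p^0 * (1-p)^11
= 1 * 1 * 177147/48828125
= 177147/48828125

177147/48828125


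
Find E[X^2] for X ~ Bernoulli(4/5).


For Bernoulli: X in {0,1}
E[X^2] = 0^2*(1-4/5) + 1^2*4/5 = 4/5

4/5


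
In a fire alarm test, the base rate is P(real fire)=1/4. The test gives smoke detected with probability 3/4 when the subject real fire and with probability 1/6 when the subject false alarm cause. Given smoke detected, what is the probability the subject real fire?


P(A) = P(A|B)P(B) + P(A|B')P(B') = 3/4*1/4 + 1/6*3/4 = 5/16
P(B|A) = P(A|B)P(B)/P(A) = (3/16)/(5/16) = 3/5

3/5


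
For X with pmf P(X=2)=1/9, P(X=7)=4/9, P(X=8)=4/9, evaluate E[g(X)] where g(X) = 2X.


E[2X] = sum(g(x)*P(x))
= 4*1/9 + 14*4/9 + 16*4/9
= 124/9

124/9


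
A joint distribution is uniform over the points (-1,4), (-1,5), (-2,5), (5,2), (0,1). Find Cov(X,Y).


E[X]=1/5, E[Y]=17/5, E[XY]=-9/5
Cov(X,Y) = E[XY] - E[X]E[Y] = -9/5 - 1/5*17/5 = -62/25

-62/25


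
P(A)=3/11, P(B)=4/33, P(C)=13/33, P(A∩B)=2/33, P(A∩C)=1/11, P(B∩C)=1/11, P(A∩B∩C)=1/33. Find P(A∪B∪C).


P(A∪B∪C) = P(A)+P(B)+P(C) - P(AB)-P(AC)-P(BC) + P(ABC)
= 3/11+4/33+13/33 - 2/33-1/11-1/11 + 1/33
= 19/33

19/33


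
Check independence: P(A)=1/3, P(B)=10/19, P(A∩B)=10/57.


P(A)*P(B) = 1/3*10/19 = 10/57
P(A∩B) = 10/57, which equals P(A)P(B), so independent

Yes, A and B are independent


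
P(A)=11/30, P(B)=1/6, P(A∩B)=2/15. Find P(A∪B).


P(A∪B) = P(A) + P(B) - P(A∩B)
= 11/30 + 1/6 - 2/15 = 2/5

2/5


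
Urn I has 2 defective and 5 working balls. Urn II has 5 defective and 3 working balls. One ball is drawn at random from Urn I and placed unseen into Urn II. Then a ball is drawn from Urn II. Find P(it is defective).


P(transfer defective) = 2/7; P(transfer working) = 5/7
If defective transferred: Urn II has 6 defective of 9, so P(defective|defective moved) = 2/3
If working transferred: Urn II has 5 defective of 9, so P(defective|working moved) = 5/9
By total probability: P(defective) = 2/7*2/3 + 5/7*5/9 = 37/63

37/63


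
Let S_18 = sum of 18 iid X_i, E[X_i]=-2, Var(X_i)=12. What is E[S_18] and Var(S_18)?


E[S_n] = n*mu = 18*-2 = -36
Var(S_n) = n*sigma^2 = 18*12 = 216

E[S_18]=-36, Var(S_18)=216


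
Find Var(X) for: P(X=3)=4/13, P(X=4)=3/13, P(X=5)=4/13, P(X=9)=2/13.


E[X] = 62/13, E[X^2] = 346/13
Var(X) = E[X^2] - (E[X])^2 = 346/13 - (62/13)^2 = 654/169

654/169


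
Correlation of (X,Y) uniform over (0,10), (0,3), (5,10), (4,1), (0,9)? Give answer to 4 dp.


Cov(X,Y) = -1.0800, Var(X) = 4.9600, Var(Y) = 14.6400
rho = Cov/(sqrt(VarX)*sqrt(VarY)) = -0.1267

-0.1267


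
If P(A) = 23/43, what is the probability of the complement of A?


P(A') = 1 - P(A) = 1 - 23/43 = 20/43

20/43


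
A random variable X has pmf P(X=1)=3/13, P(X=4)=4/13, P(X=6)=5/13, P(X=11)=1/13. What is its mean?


E[X] = sum(x * P(x))
= 1*3/13 + 4*4/13 + 6*5/13 + 11*1/13
= 60/13

60/13


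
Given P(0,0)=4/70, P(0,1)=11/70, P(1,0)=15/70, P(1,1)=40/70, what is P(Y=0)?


P(Y=0) = P(0,0)+P(1,0) = 4/70 + 15/70 = 19/70

19/70


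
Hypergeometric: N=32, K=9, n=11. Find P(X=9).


P(X=9) = C(9,9)*C(23,2) / C(32,11)
= 1*253 / 129024480
= 253/129024480 = 11/5609760

11/5609760


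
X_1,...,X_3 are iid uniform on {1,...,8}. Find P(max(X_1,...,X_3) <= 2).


P(max <= 2) = P(all X_i <= 2) = (P(X_1 <= 2))^3
= (2/8)^3 = (1/4)^3 = 1/64

1/64


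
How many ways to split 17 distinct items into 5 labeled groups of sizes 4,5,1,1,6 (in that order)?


17! = 355687428096000
Denominator: 4!=24 * 5!=120 * 1!=1 * 1!=1 * 6!=720
Coefficient = 355687428096000 / 2073600 = 171531360

171531360


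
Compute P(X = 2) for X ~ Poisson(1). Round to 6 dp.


P(X=2) = e^(-1) * 1^2 / 2!
≈ 0.3678794412 * 1 / 2
≈ 0.183940

0.183940


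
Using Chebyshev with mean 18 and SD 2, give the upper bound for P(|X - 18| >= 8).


k = 8/2 = 4
Chebyshev: P(|X-mu| >= k*sigma) <= 1/k^2 = 1/4^2 = 1/16

1/16


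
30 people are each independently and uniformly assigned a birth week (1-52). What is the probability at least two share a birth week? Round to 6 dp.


P(all different) = prod((52-i)/52 for i=0..29) = 0.000024
P(at least one match) = 1 - 0.000024 = 0.999976

0.999976


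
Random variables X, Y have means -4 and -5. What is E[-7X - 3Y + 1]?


E[-7X - 3Y + 1] = -7*E[X] - 3*E[Y] + 1
= (-7)*(-4) + (-3)*(-5) + (1)
= 28 + 15 + 1 = 44

44


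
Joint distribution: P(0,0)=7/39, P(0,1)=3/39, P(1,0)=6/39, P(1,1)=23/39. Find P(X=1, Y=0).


Read from table: P(X=1, Y=0) = 6/39 = 2/13

2/13


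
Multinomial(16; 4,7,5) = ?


16! = 20922789888000
Denominator: 4!=24 * 7!=5040 * 5!=120
Coefficient = 20922789888000 / 14515200 = 1441440

1441440


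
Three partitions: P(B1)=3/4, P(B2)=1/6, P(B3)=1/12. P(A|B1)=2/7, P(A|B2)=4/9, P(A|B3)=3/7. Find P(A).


P(A) = P(A|B1)P(B1) + P(A|B2)P(B2) + P(A|B3)P(B3)
= 2/7*3/4 + 4/9*1/6 + 3/7*1/12
= 3/14 + 2/27 + 1/28 = 35/108

35/108


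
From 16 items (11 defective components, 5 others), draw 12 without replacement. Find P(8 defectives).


P(X=8) = C(11,8)*C(5,4) / C(16,12)
= 165*5 / 1820
= 825/1820 = 165/364

165/364


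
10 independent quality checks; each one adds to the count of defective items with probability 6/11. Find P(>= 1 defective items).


P(at least one) = 1 - P(none)
P(none) = (1 - 6/11)^10 = (5/11)^10 = 9765625/25937424601
P(at least one) = 1 - 9765625/25937424601 = 25927658976/25937424601

25927658976/25937424601


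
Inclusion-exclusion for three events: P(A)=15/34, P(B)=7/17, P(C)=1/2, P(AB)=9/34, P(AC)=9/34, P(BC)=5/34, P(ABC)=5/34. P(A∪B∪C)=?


P(A∪B∪C) = P(A)+P(B)+P(C) - P(AB)-P(AC)-P(BC) + P(ABC)
= 15/34+7/17+1/2 - 9/34-9/34-5/34 + 5/34
= 14/17

14/17


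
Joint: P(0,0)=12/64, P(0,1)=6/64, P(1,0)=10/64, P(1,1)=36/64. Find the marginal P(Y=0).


P(Y=0) = P(0,0)+P(1,0) = 12/64 + 10/64 = 22/64 = 11/32

11/32


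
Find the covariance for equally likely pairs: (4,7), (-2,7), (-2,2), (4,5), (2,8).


E[X]=6/5, E[Y]=29/5, E[XY]=46/5
Cov(X,Y) = E[XY] - E[X]E[Y] = 46/5 - 6/5*29/5 = 56/25

56/25


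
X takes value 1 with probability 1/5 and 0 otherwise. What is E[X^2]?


For Bernoulli: X in {0,1}
E[X^2] = 0^2*(1-1/5) + 1^2*1/5 = 1/5

1/5


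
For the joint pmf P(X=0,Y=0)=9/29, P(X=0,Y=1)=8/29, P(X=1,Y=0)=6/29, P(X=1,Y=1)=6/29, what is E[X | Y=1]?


P(Y=1) = 14/29
E[X|Y=1] = (0*8 + 1*6)/14 = 6/14 = 3/7

3/7


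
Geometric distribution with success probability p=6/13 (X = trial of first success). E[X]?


For geometric (trials until first success), E[X] = 1/p = 1/(6/13) = 13/6

13/6


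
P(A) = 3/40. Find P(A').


P(A') = 1 - P(A) = 1 - 3/40 = 37/40

37/40


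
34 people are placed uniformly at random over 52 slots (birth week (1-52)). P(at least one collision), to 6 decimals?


P(all different) = prod((52-i)/52 for i=0..33) = 0.000001
P(at least one match) = 1 - 0.000001 = 0.999999

0.999999


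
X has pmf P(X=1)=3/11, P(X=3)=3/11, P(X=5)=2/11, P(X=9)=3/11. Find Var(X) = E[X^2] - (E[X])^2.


E[X] = 49/11, E[X^2] = 323/11
Var(X) = E[X^2] - (E[X])^2 = 323/11 - (49/11)^2 = 1152/121

1152/121


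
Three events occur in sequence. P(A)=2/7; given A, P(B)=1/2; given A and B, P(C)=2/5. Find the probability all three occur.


P(A∩B∩C) = P(A) * P(B|A) * P(C|A∩B)
= 2/7 * 1/2 * 2/5
= 1/7 * 2/5 = 2/35

2/35


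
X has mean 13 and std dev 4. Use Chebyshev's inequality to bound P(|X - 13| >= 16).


k = 16/4 = 4
Chebyshev: P(|X-mu| >= k*sigma) <= 1/k^2 = 1/4^2 = 1/16

1/16


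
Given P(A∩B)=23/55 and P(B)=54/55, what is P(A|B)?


P(A|B) = P(A∩B)/P(B) = (23/55)/(54/55) = 23/54

23/54


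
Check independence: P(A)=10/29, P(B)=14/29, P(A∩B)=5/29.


P(A)*P(B) = 10/29*14/29 = 140/841
P(A∩B) = 5/29 != 140/841, so not independent

No, A and B are not independent


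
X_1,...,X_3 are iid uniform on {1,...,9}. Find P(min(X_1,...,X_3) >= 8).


P(min >= 8) = P(all X_i >= 8) = (P(X_1 >= 8))^3
= (2/9)^3 = 8/729

8/729


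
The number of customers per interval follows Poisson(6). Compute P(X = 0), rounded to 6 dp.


P(X=0) = e^(-6) * 6^0 / 0!
≈ 0.002478752177 * 1 / 1
≈ 0.002479

0.002479


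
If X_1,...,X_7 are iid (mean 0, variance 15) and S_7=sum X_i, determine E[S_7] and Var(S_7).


E[S_n] = n*mu = 7*0 = 0
Var(S_n) = n*sigma^2 = 7*15 = 105

E[S_7]=0, Var(S_7)=105


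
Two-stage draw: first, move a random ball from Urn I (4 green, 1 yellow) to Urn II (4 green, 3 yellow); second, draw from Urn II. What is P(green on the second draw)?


P(transfer green) = 4/5; P(transfer yellow) = 1/5
If green transferred: Urn II has 5 green of 8, so P(green|green moved) = 5/8
If yellow transferred: Urn II has 4 green of 8, so P(green|yellow moved) = 1/2
By total probability: P(green) = 4/5*5/8 + 1/5*1/2 = 3/5

3/5


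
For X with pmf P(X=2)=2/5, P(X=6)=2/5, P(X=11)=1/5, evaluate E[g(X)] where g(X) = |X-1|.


E[|X-1|] = sum(g(x)*P(x))
= 1*2/5 + 5*2/5 + 10*1/5
= 22/5

22/5


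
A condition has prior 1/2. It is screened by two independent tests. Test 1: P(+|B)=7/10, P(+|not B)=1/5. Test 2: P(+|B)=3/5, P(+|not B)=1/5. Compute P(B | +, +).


After test 1: P(+) = 7/10*1/2 + 1/5*1/2 = 9/20
P(B|+) = (7/20)/(9/20) = 7/9
After test 2 (use post1 as new prior): P(+) = 3/5*7/9 + 1/5*2/9 = 23/45
P(B|+,+) = (7/15)/(23/45) = 21/23

21/23


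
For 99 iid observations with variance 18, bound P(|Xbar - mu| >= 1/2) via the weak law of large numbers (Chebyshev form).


Var(Xbar) = Var(X)/n = 18/99
Chebyshev: P(|Xbar-mu| >= 1/2) <= Var(Xbar)/(1/2)^2 = (2/11)/(1/4) = 8/11

8/11


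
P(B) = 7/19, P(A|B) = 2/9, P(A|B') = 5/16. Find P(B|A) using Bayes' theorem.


P(A) = P(A|B)P(B) + P(A|B')P(B') = 2/9*7/19 + 5/16*12/19 = 191/684
P(B|A) = P(A|B)P(B)/P(A) = (14/171)/(191/684) = 56/191

56/191


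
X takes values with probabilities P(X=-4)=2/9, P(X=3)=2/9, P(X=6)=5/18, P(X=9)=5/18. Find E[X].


E[X] = sum(x * P(x))
= -4*2/9 + 3*2/9 + 6*5/18 + 9*5/18
= 71/18

71/18


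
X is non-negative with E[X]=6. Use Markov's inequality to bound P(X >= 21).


Markov: P(X >= a) <= E[X]/a
P(X >= 21) <= 6/21 = 2/7

2/7


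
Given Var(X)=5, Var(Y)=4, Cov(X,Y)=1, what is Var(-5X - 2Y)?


Var(-5X - 2Y) = (-5)^2*Var(X) + (-2)^2*Var(Y) + 2*(-5)*(-2)*Cov(X,Y)
= 25*5 + 4*4 + 20*1
= 125 + 16 + 20 = 161

161


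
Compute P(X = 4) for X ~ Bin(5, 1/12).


P(X=4) = C(5,4) * p^4 * (1-p)^1
= 5 * 1/20736 * 11/12
= 55/248832

55/248832


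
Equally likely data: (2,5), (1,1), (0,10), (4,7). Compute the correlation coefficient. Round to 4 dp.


Cov(X,Y) = -0.3125, Var(X) = 2.1875, Var(Y) = 10.6875
rho = Cov/(sqrt(VarX)*sqrt(VarY)) = -0.0646

-0.0646


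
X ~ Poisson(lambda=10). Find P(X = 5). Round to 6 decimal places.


P(X=5) = e^(-10) * 10^5 / 5!
≈ 0.00004539992976 * 100000 / 120
≈ 0.037833

0.037833


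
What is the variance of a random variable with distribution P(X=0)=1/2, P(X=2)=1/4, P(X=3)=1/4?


E[X] = 5/4, E[X^2] = 13/4
Var(X) = E[X^2] - (E[X])^2 = 13/4 - (5/4)^2 = 27/16

27/16


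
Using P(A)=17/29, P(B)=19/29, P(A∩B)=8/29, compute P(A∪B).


P(A∪B) = P(A) + P(B) - P(A∩B)
= 17/29 + 19/29 - 8/29 = 28/29

28/29


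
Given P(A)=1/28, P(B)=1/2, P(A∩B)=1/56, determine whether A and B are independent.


P(A)*P(B) = 1/28*1/2 = 1/56
P(A∩B) = 1/56, which equals P(A)P(B), so independent

Yes, A and B are independent


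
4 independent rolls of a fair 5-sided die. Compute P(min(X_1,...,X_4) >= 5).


P(min >= 5) = P(all X_i >= 5) = (P(X_1 >= 5))^4
= (1/5)^4 = 1/625

1/625


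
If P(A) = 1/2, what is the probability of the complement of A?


P(A') = 1 - P(A) = 1 - 1/2 = 1/2

1/2


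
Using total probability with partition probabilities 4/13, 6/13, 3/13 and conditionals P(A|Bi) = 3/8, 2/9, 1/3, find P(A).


P(A) = P(A|B1)P(B1) + P(A|B2)P(B2) + P(A|B3)P(B3)
= 3/8*4/13 + 2/9*6/13 + 1/3*3/13
= 3/26 + 4/39 + 1/13 = 23/78

23/78


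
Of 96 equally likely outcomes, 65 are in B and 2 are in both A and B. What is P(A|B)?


P(A|B) = P(A∩B)/P(B) = (2/96)/(65/96) = 2/65

2/65


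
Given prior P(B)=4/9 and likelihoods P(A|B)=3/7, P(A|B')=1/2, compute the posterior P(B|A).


P(A) = P(A|B)P(B) + P(A|B')P(B') = 3/7*4/9 + 1/2*5/9 = 59/126
P(B|A) = P(A|B)P(B)/P(A) = (4/21)/(59/126) = 24/59

24/59


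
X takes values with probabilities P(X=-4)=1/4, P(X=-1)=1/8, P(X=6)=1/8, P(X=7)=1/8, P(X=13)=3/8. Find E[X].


E[X] = sum(x * P(x))
= -4*1/4 - 1*1/8 + 6*1/8 + 7*1/8 + 13*3/8
= 43/8

43/8


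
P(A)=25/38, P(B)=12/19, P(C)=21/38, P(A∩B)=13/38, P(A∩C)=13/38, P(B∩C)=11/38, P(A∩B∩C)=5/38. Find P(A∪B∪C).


P(A∪B∪C) = P(A)+P(B)+P(C) - P(AB)-P(AC)-P(BC) + P(ABC)
= 25/38+12/19+21/38 - 13/38-13/38-11/38 + 5/38
= 1

1


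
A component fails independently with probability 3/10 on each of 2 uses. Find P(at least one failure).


P(at least one) = 1 - P(none)
P(none) = (1 - 3/10)^2 = (7/10)^2 = 49/100
P(at least one) = 1 - 49/100 = 51/100

51/100


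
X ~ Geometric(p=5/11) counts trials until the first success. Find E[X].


For geometric (trials until first success), E[X] = 1/p = 1/(5/11) = 11/5

11/5


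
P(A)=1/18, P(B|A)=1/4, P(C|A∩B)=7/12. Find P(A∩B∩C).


P(A∩B∩C) = P(A) * P(B|A) * P(C|A∩B)
= 1/18 * 1/4 * 7/12
= 1/72 * 7/12 = 7/864

7/864


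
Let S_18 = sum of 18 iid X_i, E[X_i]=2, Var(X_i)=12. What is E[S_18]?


E[S_n] = n*E[X_1] = 18*2 = 36

36


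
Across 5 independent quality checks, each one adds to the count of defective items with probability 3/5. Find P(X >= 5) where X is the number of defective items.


P(X>=5) = P(X=5)
= 243/3125
= 243/3125

243/3125


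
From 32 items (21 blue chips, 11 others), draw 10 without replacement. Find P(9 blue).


P(X=9) = C(21,9)*C(11,1) / C(32,10)
= 293930*11 / 64512240
= 3233230/64512240 = 24871/496248

24871/496248


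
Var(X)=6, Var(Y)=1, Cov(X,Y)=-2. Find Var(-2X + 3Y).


Var(-2X + 3Y) = (-2)^2*Var(X) + 3^2*Var(Y) + 2*(-2)*3*Cov(X,Y)
= 4*6 + 9*1 - 12*(-2)
= 24 + 9 + 24 = 57

57


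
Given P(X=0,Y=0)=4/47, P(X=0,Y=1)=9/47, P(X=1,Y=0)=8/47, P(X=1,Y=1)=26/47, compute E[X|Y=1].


P(Y=1) = 35/47
E[X|Y=1] = (0*9 + 1*26)/35 = 26/35

26/35


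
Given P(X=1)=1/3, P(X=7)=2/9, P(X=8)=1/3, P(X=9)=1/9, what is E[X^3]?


E[X^3] = sum(g(x)*P(x))
= 1*1/3 + 343*2/9 + 512*1/3 + 729*1/9
= 2954/9

2954/9


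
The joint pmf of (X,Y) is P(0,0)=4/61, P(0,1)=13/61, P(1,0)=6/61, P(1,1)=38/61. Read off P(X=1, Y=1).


Read from table: P(X=1, Y=1) = 38/61

38/61


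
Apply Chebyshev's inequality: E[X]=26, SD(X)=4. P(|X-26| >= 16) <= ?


k = 16/4 = 4
Chebyshev: P(|X-mu| >= k*sigma) <= 1/k^2 = 1/4^2 = 1/16

1/16


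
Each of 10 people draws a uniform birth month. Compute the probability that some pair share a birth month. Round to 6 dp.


P(all different) = prod((12-i)/12 for i=0..9) = 0.003868
P(at least one match) = 1 - 0.003868 = 0.996132

0.996132


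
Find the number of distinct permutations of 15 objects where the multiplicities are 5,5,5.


15! = 1307674368000
Denominator: 5!=120 * 5!=120 * 5!=120
Coefficient = 1307674368000 / 1728000 = 756756

756756


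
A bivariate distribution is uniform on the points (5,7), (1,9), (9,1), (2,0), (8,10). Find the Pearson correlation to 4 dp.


Cov(X,Y) = -0.4000, Var(X) = 10.0000, Var(Y) = 17.0400
rho = Cov/(sqrt(VarX)*sqrt(VarY)) = -0.0306

-0.0306


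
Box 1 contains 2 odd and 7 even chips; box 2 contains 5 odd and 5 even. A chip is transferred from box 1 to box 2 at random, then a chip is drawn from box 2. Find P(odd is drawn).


P(transfer odd) = 2/9; P(transfer even) = 7/9
If odd transferred: Urn II has 6 odd of 11, so P(odd|odd moved) = 6/11
If even transferred: Urn II has 5 odd of 11, so P(odd|even moved) = 5/11
By total probability: P(odd) = 2/9*6/11 + 7/9*5/11 = 47/99

47/99


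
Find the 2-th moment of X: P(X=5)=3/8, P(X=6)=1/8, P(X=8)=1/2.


E[X^2] = sum(x^2 * P(x))
= 25*3/8 + 36*1/8 + 64*1/2
= 367/8

367/8


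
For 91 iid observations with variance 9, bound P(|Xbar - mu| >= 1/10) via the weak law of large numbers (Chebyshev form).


Var(Xbar) = Var(X)/n = 9/91
Chebyshev: P(|Xbar-mu| >= 1/10) <= Var(Xbar)/(1/10)^2 = (9/91)/(1/100) = 900/91
Bound exceeds 1, so trivial bound: 1

1


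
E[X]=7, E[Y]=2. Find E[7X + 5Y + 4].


E[7X + 5Y + 4] = 7*E[X] + 5*E[Y] + 4
= (7)*(7) + (5)*(2) + (4)
= 49 + 10 + 4 = 63

63


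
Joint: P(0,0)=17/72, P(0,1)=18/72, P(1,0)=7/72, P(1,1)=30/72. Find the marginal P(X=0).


P(X=0) = P(0,0)+P(0,1) = 17/72 + 18/72 = 35/72

35/72


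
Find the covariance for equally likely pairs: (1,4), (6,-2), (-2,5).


E[X]=5/3, E[Y]=7/3, E[XY]=-6
Cov(X,Y) = E[XY] - E[X]E[Y] = -6 - 5/3*7/3 = -89/9

-89/9


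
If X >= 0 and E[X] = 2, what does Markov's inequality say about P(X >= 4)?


Markov: P(X >= a) <= E[X]/a
P(X >= 4) <= 2/4 = 1/2

1/2


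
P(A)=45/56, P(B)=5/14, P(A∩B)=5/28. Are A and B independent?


P(A)*P(B) = 45/56*5/14 = 225/784
P(A∩B) = 5/28 != 225/784, so not independent

No, A and B are not independent


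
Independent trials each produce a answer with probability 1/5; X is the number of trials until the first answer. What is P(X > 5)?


P(X > 5) = P(first 5 trials all fail) = (1-p)^5 = (4/5)^5 = 1024/3125

1024/3125


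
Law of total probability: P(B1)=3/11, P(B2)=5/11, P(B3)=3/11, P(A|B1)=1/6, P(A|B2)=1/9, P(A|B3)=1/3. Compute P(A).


P(A) = P(A|B1)P(B1) + P(A|B2)P(B2) + P(A|B3)P(B3)
= 1/6*3/11 + 1/9*5/11 + 1/3*3/11
= 1/22 + 5/99 + 1/11 = 37/198

37/198


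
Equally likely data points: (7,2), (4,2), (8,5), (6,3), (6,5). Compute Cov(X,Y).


E[X]=31/5, E[Y]=17/5, E[XY]=22
Cov(X,Y) = E[XY] - E[X]E[Y] = 22 - 31/5*17/5 = 23/25

23/25


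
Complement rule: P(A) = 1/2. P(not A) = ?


P(A') = 1 - P(A) = 1 - 1/2 = 1/2

1/2


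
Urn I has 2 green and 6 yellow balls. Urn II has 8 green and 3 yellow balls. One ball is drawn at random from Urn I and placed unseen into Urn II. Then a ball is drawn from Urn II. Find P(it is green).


P(transfer green) = 2/8 = 1/4; P(transfer yellow) = 3/4
If green transferred: Urn II has 9 green of 12, so P(green|green moved) = 3/4
If yellow transferred: Urn II has 8 green of 12, so P(green|yellow moved) = 2/3
By total probability: P(green) = 1/4*3/4 + 3/4*2/3 = 11/16

11/16


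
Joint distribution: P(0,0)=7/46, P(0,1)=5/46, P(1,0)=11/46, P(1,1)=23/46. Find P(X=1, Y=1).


Read from table: P(X=1, Y=1) = 23/46 = 1/2

1/2


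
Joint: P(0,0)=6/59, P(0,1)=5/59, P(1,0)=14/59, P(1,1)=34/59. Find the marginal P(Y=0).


P(Y=0) = P(0,0)+P(1,0) = 6/59 + 14/59 = 20/59

20/59


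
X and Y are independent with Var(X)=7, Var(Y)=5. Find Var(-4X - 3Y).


Independence => Cov(X,Y)=0
Var(-4X - 3Y) = (-4)^2*Var(X) + (-3)^2*Var(Y)
= 16*7 + 9*5 = 157

157


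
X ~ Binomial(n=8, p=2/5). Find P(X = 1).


P(X=1) = C(8,1) * p^1 * (1-p)^7
= 8 * 2/5 * 2187/78125
= 34992/390625

34992/390625


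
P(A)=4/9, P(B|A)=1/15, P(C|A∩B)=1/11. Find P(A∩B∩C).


P(A∩B∩C) = P(A) * P(B|A) * P(C|A∩B)
= 4/9 * 1/15 * 1/11
= 4/135 * 1/11 = 4/1485

4/1485


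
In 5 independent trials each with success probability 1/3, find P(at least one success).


P(at least one) = 1 - P(none)
P(none) = (1 - 1/3)^5 = (2/3)^5 = 32/243
P(at least one) = 1 - 32/243 = 211/243

211/243


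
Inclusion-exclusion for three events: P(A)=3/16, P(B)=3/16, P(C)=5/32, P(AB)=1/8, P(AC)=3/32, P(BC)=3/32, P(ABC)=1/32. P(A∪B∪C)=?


P(A∪B∪C) = P(A)+P(B)+P(C) - P(AB)-P(AC)-P(BC) + P(ABC)
= 3/16+3/16+5/32 - 1/8-3/32-3/32 + 1/32
= 1/4

1/4


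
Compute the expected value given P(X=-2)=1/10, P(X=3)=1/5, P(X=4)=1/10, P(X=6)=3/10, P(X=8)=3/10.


E[X] = sum(x * P(x))
= -2*1/10 + 3*1/5 + 4*1/10 + 6*3/10 + 8*3/10
= 5

5


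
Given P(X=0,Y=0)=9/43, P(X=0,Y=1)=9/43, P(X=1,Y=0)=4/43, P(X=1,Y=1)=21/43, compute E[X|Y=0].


P(Y=0) = 13/43
E[X|Y=0] = (0*9 + 1*4)/13 = 4/13

4/13


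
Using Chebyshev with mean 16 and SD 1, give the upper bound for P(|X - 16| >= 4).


k = 4/1 = 4
Chebyshev: P(|X-mu| >= k*sigma) <= 1/k^2 = 1/4^2 = 1/16

1/16


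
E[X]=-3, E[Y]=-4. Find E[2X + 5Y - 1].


E[2X + 5Y - 1] = 2*E[X] + 5*E[Y] - 1
= (2)*(-3) + (5)*(-4) + (-1)
= -6 - 20 - 1 = -27

-27


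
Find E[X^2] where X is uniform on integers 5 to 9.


E[X^2] = (1/5) * sum(x^2 for x=5..9)
= 255/5 = 51

51


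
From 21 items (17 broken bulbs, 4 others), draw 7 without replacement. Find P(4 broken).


P(X=4) = C(17,4)*C(4,3) / C(21,7)
= 2380*4 / 116280
= 9520/116280 = 14/171

14/171


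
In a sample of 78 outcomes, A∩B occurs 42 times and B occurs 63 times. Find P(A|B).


P(A|B) = P(A∩B)/P(B) = (42/78)/(63/78) = 42/63 = 2/3

2/3


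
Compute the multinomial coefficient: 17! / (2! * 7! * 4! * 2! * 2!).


17! = 355687428096000
Denominator: 2!=2 * 7!=5040 * 4!=24 * 2!=2 * 2!=2
Coefficient = 355687428096000 / 967680 = 367567200

367567200


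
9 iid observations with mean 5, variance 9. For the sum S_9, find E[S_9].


E[S_n] = n*E[X_1] = 9*5 = 45

45


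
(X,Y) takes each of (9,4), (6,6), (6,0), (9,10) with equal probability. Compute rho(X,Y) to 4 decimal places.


Cov(X,Y) = 3.0000, Var(X) = 2.2500, Var(Y) = 13.0000
rho = Cov/(sqrt(VarX)*sqrt(VarY)) = 0.5547

0.5547


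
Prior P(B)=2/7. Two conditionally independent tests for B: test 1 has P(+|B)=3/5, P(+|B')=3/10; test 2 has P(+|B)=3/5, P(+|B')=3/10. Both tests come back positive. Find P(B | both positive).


After test 1: P(+) = 3/5*2/7 + 3/10*5/7 = 27/70
P(B|+) = (6/35)/(27/70) = 4/9
After test 2 (use post1 as new prior): P(+) = 3/5*4/9 + 3/10*5/9 = 13/30
P(B|+,+) = (4/15)/(13/30) = 8/13

8/13


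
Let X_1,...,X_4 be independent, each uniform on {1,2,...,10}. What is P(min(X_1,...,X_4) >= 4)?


P(min >= 4) = P(all X_i >= 4) = (P(X_1 >= 4))^4
= (7/10)^4 = 2401/10000

2401/10000


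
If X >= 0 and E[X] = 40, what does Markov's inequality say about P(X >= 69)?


Markov: P(X >= a) <= E[X]/a
P(X >= 69) <= 40/69

40/69


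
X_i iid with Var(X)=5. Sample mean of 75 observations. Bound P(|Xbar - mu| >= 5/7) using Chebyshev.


Var(Xbar) = Var(X)/n = 5/75
Chebyshev: P(|Xbar-mu| >= 5/7) <= Var(Xbar)/(5/7)^2 = (1/15)/(25/49) = 49/375

49/375


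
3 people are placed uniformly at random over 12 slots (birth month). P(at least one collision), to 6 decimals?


P(all different) = prod((12-i)/12 for i=0..2) = 0.763889
P(at least one match) = 1 - 0.763889 = 0.236111

0.236111


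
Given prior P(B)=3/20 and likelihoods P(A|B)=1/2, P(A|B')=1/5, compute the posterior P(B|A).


P(A) = P(A|B)P(B) + P(A|B')P(B') = 1/2*3/20 + 1/5*17/20 = 49/200
P(B|A) = P(A|B)P(B)/P(A) = (3/40)/(49/200) = 15/49

15/49


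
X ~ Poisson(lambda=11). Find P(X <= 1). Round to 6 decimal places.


P(X<=1) = e^(-11)*11^0/0! + e^(-11)*11^1/1!
≈ 0.0000167017 + 0.0001837187
= 0.0002004204
≈ 0.000200

0.000200


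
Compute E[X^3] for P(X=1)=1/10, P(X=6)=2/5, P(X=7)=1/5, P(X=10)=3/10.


E[X^3] = sum(g(x)*P(x))
= 1*1/10 + 216*2/5 + 343*1/5 + 1000*3/10
= 4551/10

4551/10


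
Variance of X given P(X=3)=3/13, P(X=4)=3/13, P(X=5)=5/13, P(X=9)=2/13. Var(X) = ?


E[X] = 64/13, E[X^2] = 362/13
Var(X) = E[X^2] - (E[X])^2 = 362/13 - (64/13)^2 = 610/169

610/169


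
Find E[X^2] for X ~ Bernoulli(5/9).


For Bernoulli: X in {0,1}
E[X^2] = 0^2*(1-5/9) + 1^2*5/9 = 5/9

5/9


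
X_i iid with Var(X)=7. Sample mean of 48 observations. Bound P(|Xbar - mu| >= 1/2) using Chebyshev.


Var(Xbar) = Var(X)/n = 7/48
Chebyshev: P(|Xbar-mu| >= 1/2) <= Var(Xbar)/(1/2)^2 = (7/48)/(1/4) = 7/12

7/12


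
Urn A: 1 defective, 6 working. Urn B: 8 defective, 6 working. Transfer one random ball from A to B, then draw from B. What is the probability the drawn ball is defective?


P(transfer defective) = 1/7; P(transfer working) = 6/7
If defective transferred: Urn II has 9 defective of 15, so P(defective|defective moved) = 3/5
If working transferred: Urn II has 8 defective of 15, so P(defective|working moved) = 8/15
By total probability: P(defective) = 1/7*3/5 + 6/7*8/15 = 19/35

19/35


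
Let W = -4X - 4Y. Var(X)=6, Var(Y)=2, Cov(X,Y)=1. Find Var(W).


Var(-4X - 4Y) = (-4)^2*Var(X) + (-4)^2*Var(Y) + 2*(-4)*(-4)*Cov(X,Y)
= 16*6 + 16*2 + 32*1
= 96 + 32 + 32 = 160

160


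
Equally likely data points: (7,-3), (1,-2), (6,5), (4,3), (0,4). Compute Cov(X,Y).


E[X]=18/5, E[Y]=7/5, E[XY]=19/5
Cov(X,Y) = E[XY] - E[X]E[Y] = 19/5 - 18/5*7/5 = -31/25

-31/25


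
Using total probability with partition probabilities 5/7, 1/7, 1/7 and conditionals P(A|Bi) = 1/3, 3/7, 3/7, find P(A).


P(A) = P(A|B1)P(B1) + P(A|B2)P(B2) + P(A|B3)P(B3)
= 1/3*5/7 + 3/7*1/7 + 3/7*1/7
= 5/21 + 3/49 + 3/49 = 53/147

53/147


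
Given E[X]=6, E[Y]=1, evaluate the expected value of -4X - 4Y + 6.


E[-4X - 4Y + 6] = -4*E[X] - 4*E[Y] + 6
= (-4)*(6) + (-4)*(1) + (6)
= -24 - 4 + 6 = -22

-22


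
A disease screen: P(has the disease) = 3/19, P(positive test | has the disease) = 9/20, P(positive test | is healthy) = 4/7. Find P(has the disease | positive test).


P(A) = P(A|B)P(B) + P(A|B')P(B') = 9/20*3/19 + 4/7*16/19 = 1469/2660
P(B|A) = P(A|B)P(B)/P(A) = (27/380)/(1469/2660) = 189/1469

189/1469


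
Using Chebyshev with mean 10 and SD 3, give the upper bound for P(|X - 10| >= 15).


k = 15/3 = 5
Chebyshev: P(|X-mu| >= k*sigma) <= 1/k^2 = 1/5^2 = 1/25

1/25


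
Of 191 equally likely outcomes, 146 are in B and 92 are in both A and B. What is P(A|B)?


P(A|B) = P(A∩B)/P(B) = (92/191)/(146/191) = 92/146 = 46/73

46/73


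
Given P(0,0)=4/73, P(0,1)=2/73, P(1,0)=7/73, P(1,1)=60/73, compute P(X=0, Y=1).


Read from table: P(X=0, Y=1) = 2/73

2/73


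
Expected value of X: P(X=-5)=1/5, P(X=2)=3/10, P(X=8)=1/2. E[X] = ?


E[X] = sum(x * P(x))
= -5*1/5 + 2*3/10 + 8*1/2
= 18/5

18/5


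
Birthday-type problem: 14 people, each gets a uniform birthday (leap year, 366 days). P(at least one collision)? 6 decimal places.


P(all different) = prod((366-i)/366 for i=0..13) = 0.777440
P(at least one match) = 1 - 0.777440 = 0.222560

0.222560


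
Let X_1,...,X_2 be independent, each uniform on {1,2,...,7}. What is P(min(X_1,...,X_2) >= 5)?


P(min >= 5) = P(all X_i >= 5) = (P(X_1 >= 5))^2
= (3/7)^2 = 9/49

9/49


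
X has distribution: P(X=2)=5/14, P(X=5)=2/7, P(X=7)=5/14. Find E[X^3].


E[X^3] = sum(g(x)*P(x))
= 8*5/14 + 125*2/7 + 343*5/14
= 2255/14

2255/14


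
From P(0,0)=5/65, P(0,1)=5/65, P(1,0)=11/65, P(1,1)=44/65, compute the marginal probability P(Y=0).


P(Y=0) = P(0,0)+P(1,0) = 5/65 + 11/65 = 16/65

16/65


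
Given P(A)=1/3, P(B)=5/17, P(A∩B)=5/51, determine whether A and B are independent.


P(A)*P(B) = 1/3*5/17 = 5/51
P(A∩B) = 5/51, which equals P(A)P(B), so independent

Yes, A and B are independent


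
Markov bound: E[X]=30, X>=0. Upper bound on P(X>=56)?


Markov: P(X >= a) <= E[X]/a
P(X >= 56) <= 30/56 = 15/28

15/28


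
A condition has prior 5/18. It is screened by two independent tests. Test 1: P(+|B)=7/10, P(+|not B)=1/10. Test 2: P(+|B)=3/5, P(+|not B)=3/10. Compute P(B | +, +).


After test 1: P(+) = 7/10*5/18 + 1/10*13/18 = 4/15
P(B|+) = (7/36)/(4/15) = 35/48
After test 2 (use post1 as new prior): P(+) = 3/5*35/48 + 3/10*13/48 = 83/160
P(B|+,+) = (7/16)/(83/160) = 70/83

70/83


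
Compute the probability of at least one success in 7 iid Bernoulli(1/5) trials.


P(at least one) = 1 - P(none)
P(none) = (1 - 1/5)^7 = (4/5)^7 = 16384/78125
P(at least one) = 1 - 16384/78125 = 61741/78125

61741/78125


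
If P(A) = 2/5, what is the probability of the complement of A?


P(A') = 1 - P(A) = 1 - 2/5 = 3/5

3/5


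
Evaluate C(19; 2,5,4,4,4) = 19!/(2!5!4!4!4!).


19! = 121645100408832000
Denominator: 2!=2 * 5!=120 * 4!=24 * 4!=24 * 4!=24
Coefficient = 121645100408832000 / 3317760 = 36664828200

36664828200


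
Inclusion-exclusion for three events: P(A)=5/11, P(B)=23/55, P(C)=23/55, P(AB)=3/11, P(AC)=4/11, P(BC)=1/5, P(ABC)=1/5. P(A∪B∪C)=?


P(A∪B∪C) = P(A)+P(B)+P(C) - P(AB)-P(AC)-P(BC) + P(ABC)
= 5/11+23/55+23/55 - 3/11-4/11-1/5 + 1/5
= 36/55

36/55


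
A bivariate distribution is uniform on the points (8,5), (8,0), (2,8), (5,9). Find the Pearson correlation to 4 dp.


Cov(X,Y) = -6.3750, Var(X) = 6.1875, Var(Y) = 12.2500
rho = Cov/(sqrt(VarX)*sqrt(VarY)) = -0.7322

-0.7322


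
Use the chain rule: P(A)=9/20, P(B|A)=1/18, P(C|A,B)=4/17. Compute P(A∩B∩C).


P(A∩B∩C) = P(A) * P(B|A) * P(C|A∩B)
= 9/20 * 1/18 * 4/17
= 1/40 * 4/17 = 1/170

1/170


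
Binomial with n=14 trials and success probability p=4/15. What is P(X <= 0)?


P(X<=0) = P(X=0)
= 379749833583241/29192926025390625
= 379749833583241/29192926025390625

379749833583241/29192926025390625


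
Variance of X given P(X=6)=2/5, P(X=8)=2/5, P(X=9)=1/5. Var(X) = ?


E[X] = 37/5, E[X^2] = 281/5
Var(X) = E[X^2] - (E[X])^2 = 281/5 - (37/5)^2 = 36/25

36/25


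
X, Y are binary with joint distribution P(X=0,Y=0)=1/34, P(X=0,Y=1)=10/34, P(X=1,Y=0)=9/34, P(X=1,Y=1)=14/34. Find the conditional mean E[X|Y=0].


P(Y=0) = 10/34
E[X|Y=0] = (0*1 + 1*9)/10 = 9/10

9/10


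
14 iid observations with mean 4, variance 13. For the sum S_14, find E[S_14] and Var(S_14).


E[S_n] = n*mu = 14*4 = 56
Var(S_n) = n*sigma^2 = 14*13 = 182

E[S_14]=56, Var(S_14)=182


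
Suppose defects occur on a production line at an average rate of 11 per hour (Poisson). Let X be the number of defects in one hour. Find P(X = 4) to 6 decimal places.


P(X=4) = e^(-11) * 11^4 / 4!
≈ 0.00001670170079 * 14641 / 24
≈ 0.010189

0.010189


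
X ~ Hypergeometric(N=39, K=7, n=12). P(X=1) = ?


P(X=1) = C(7,1)*C(32,11) / C(39,12)
= 7*129024480 / 3910797436
= 903171360/3910797436 = 2760/11951

2760/11951


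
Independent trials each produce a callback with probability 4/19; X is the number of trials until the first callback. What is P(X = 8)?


P(X=8) = (1-p)^7 * p = (15/19)^7 * 4/19
= 170859375/893871739 * 4/19 = 683437500/16983563041

683437500/16983563041


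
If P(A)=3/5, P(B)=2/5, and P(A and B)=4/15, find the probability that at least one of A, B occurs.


P(A∪B) = P(A) + P(B) - P(A∩B)
= 3/5 + 2/5 - 4/15 = 11/15

11/15
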